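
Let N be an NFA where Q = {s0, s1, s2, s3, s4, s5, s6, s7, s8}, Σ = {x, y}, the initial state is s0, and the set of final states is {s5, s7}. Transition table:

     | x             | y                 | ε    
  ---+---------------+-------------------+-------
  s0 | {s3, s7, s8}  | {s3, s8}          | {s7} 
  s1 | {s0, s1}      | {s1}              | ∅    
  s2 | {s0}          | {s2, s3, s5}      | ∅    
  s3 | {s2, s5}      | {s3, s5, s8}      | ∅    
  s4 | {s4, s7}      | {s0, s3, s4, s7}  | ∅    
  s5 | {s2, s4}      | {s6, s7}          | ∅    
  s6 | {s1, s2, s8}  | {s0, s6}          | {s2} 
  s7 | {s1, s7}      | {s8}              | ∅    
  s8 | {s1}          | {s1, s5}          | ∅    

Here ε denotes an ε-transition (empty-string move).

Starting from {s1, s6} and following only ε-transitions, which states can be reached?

{s1, s2, s6}

Begin with {s1, s6}.
ε-move s6 → s2; add s2.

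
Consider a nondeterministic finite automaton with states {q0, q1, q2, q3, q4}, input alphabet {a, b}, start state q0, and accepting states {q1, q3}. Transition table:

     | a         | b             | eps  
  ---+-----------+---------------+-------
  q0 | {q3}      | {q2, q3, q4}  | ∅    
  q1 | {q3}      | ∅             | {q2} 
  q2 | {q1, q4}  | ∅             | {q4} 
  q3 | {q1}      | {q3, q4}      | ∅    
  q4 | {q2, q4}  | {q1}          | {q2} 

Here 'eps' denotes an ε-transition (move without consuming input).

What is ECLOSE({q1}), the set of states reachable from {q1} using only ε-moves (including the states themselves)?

{q1, q2, q4}

Begin with {q1}.
ε-move q1 → q2; add q2.
ε-move q2 → q4; add q4.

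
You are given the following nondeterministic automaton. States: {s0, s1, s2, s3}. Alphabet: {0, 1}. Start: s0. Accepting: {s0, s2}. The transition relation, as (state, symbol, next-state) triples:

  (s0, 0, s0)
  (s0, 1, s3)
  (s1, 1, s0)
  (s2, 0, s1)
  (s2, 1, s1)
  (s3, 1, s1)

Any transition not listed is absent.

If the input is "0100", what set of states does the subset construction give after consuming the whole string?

Start in {s0}.
Read '0': s0→{s0}; now {s0}.
Read '1': s0→{s3}; now {s3}.
Read '0': s3→∅; now ∅.
The set is empty and remains empty for the remaining 1 symbol.

∅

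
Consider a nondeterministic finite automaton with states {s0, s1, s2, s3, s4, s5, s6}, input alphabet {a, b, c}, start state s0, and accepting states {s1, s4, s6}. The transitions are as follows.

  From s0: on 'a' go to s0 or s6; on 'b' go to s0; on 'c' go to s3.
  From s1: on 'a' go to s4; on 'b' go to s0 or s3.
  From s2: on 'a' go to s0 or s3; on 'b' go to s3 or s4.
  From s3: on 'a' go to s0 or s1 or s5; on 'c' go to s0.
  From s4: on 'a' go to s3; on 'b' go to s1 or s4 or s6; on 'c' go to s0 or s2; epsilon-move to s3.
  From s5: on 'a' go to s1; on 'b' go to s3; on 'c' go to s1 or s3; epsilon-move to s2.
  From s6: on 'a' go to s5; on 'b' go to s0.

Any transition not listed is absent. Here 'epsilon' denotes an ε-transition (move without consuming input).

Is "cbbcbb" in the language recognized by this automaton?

No

Start in {s0}.
Read 'c': s0→{s3}; now {s3}.
Read 'b': s3→∅; now ∅.
The set is empty and remains empty for the remaining 4 symbols.
The final set ∅ contains no accepting state.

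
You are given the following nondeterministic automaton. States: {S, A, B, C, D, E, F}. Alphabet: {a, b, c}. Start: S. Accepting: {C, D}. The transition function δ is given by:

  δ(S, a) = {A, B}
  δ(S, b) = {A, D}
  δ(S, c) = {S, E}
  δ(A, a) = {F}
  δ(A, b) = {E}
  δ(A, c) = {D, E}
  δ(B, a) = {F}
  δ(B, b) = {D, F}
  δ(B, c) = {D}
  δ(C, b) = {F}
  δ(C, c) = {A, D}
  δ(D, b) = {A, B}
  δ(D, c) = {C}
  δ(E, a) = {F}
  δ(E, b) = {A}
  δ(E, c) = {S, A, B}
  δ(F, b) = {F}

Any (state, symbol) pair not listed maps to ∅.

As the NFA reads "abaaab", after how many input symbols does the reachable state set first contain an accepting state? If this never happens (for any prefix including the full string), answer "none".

Start in {S}.
Read 'a': S→{A, B}; now {A, B}.
Read 'b': A→{E}, B→{D, F}; now {D, E, F}.
None of the earlier sets intersect F, but {D, E, F} does.

2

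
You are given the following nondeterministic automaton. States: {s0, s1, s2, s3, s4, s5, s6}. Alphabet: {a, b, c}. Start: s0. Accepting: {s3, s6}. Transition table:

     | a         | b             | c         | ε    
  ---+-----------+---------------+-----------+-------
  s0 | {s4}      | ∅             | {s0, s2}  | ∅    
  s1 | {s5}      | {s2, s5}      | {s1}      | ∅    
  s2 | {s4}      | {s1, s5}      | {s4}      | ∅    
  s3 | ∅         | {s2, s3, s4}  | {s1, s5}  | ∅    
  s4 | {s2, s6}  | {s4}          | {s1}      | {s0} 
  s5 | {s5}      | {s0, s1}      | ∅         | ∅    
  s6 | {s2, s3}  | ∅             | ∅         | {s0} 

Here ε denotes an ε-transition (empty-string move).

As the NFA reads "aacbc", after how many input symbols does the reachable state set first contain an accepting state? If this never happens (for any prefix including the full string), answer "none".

Start in {s0}.
Read 'a': s0→{s4}; union {s4}; ε-closure = {s0, s4}.
Read 'a': s0→{s4}, s4→{s2, s6}; union {s2, s4, s6}; ε-closure = {s0, s2, s4, s6}.
None of the earlier sets intersect F, but {s0, s2, s4, s6} does.

2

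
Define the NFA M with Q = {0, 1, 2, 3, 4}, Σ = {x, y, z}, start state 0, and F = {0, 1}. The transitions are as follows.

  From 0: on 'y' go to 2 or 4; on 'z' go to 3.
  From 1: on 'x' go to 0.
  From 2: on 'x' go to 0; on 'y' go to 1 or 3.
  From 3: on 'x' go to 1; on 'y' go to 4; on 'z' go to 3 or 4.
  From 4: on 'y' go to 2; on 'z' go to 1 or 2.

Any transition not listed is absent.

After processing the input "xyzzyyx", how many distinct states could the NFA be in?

0

Start in {0}.
Read 'x': {0} → ∅.
The set is empty and remains empty for the remaining 6 symbols.
That set has 0 states.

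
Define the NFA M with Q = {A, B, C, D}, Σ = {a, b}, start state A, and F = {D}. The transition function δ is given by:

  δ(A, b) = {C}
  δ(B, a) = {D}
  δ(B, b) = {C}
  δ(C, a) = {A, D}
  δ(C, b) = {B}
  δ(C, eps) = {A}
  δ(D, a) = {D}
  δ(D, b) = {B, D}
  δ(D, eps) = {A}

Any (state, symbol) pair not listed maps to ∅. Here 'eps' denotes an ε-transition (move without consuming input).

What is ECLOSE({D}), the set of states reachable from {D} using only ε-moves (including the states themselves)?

{A, D}

Begin with {D}.
ε-move D → A; add A.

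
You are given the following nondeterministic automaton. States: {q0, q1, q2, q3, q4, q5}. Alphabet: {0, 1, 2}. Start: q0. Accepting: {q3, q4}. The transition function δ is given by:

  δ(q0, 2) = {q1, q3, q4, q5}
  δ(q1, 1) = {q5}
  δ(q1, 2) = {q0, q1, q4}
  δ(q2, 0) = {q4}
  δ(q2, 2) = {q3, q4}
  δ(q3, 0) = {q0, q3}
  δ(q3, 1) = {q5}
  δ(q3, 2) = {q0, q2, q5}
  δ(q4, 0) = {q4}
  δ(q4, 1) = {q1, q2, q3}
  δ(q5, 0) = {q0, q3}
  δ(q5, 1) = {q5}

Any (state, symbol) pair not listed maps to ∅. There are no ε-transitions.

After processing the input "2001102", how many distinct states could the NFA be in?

6

Start in {q0}.
Read '2': q0→{q1, q3, q4, q5}; now {q1, q3, q4, q5}.
Read '0': q1→∅, q3→{q0, q3}, q4→{q4}, q5→{q0, q3}; now {q0, q3, q4}.
Read '0': q0→∅, q3→{q0, q3}, q4→{q4}; now {q0, q3, q4}.
Read '1': q0→∅, q3→{q5}, q4→{q1, q2, q3}; now {q1, q2, q3, q5}.
Read '1': q1→{q5}, q2→∅, q3→{q5}, q5→{q5}; now {q5}.
Read '0': q5→{q0, q3}; now {q0, q3}.
Read '2': q0→{q1, q3, q4, q5}, q3→{q0, q2, q5}; now {q0, q1, q2, q3, q4, q5}.
That set has 6 states.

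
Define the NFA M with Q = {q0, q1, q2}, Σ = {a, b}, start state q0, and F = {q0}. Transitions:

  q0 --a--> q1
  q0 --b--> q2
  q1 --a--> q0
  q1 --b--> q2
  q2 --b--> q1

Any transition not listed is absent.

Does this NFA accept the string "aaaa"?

Yes

Start in {q0}.
Read 'a': q0→{q1}; now {q1}.
Read 'a': q1→{q0}; now {q0}.
Read 'a': q0→{q1}; now {q1}.
Read 'a': q1→{q0}; now {q0}.
The final set {q0} contains the accepting state q0.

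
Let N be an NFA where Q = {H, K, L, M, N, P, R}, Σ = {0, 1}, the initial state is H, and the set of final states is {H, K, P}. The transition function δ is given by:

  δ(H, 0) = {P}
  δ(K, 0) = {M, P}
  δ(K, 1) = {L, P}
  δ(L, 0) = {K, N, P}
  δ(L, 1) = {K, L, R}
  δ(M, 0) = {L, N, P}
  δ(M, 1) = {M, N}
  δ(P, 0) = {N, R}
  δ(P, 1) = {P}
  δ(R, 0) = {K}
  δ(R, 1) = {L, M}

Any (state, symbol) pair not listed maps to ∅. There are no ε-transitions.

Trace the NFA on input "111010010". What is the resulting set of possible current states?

∅

Start in {H}.
Read '1': H→∅; now ∅.
The set is empty and remains empty for the remaining 8 symbols.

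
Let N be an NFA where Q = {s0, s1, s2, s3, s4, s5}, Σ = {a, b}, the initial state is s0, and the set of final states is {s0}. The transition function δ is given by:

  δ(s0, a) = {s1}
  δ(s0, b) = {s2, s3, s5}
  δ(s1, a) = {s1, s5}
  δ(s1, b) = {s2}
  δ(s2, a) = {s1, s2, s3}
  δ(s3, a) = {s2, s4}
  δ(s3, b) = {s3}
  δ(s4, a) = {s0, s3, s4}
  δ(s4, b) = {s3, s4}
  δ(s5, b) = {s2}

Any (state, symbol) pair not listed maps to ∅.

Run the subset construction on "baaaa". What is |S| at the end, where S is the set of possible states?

Start in {s0}.
Read 'b': {s0} → {s2, s3, s5}.
Read 'a': {s2, s3, s5} → {s1, s2, s3, s4}.
Read 'a': {s1, s2, s3, s4} → {s0, s1, s2, s3, s4, s5}.
Read 'a': {s0, s1, s2, s3, s4, s5} → {s0, s1, s2, s3, s4, s5}.
Read 'a': {s0, s1, s2, s3, s4, s5} → {s0, s1, s2, s3, s4, s5}.
That set has 6 states.

6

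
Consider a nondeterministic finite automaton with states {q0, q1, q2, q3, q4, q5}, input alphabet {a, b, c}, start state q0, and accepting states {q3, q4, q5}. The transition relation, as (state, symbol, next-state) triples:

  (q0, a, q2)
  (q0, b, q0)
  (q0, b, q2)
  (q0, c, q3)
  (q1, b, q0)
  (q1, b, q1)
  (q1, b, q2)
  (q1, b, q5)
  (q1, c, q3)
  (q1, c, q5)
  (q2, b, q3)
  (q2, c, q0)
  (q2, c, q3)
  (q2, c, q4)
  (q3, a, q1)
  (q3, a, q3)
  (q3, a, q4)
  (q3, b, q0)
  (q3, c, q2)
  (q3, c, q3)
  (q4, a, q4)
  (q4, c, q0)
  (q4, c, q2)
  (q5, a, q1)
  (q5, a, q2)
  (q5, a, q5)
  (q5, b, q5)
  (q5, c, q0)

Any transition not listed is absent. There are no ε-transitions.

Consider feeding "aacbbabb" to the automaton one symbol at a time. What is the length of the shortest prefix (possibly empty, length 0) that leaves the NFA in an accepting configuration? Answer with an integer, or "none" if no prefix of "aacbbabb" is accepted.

none

Start in {q0}.
Read 'a': q0→{q2}; now {q2}.
Read 'a': q2→∅; now ∅.
The set is empty and remains empty for the remaining 6 symbols.
No reachable set along the way intersects F.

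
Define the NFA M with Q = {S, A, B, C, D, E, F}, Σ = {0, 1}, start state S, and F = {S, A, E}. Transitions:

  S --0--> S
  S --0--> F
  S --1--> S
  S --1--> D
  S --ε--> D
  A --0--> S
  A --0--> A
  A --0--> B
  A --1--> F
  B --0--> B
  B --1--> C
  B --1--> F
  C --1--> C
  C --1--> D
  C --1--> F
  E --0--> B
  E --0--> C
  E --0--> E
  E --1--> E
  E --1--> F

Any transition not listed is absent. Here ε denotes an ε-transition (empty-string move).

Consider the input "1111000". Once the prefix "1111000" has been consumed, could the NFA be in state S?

Start: ε-closure({S}) = {S, D}.
Read '1': S→{S, D}, D→∅; now {S, D}.
Read '1': S→{S, D}, D→∅; now {S, D}.
Read '1': S→{S, D}, D→∅; now {S, D}.
Read '1': S→{S, D}, D→∅; now {S, D}.
Read '0': S→{S, F}, D→∅; union {S, F}; ε-closure = {S, D, F}.
Read '0': S→{S, F}, D→∅, F→∅; union {S, F}; ε-closure = {S, D, F}.
Read '0': S→{S, F}, D→∅, F→∅; union {S, F}; ε-closure = {S, D, F}.
State S is in {S, D, F}.

Yes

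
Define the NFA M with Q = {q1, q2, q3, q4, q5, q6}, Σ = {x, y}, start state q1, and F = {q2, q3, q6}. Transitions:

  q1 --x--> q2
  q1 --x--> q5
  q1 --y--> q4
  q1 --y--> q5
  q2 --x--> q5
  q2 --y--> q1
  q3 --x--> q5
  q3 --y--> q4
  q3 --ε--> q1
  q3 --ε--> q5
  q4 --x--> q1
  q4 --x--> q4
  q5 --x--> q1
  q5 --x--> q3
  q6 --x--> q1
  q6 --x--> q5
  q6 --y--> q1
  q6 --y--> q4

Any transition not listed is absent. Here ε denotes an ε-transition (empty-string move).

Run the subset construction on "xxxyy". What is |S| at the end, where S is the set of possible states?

Start in {q1}.
Read 'x': q1→{q2, q5}; now {q2, q5}.
Read 'x': q2→{q5}, q5→{q1, q3}; now {q1, q3, q5}.
Read 'x': q1→{q2, q5}, q3→{q5}, q5→{q1, q3}; now {q1, q2, q3, q5}.
Read 'y': q1→{q4, q5}, q2→{q1}, q3→{q4}, q5→∅; now {q1, q4, q5}.
Read 'y': q1→{q4, q5}, q4→∅, q5→∅; now {q4, q5}.
That set has 2 states.

2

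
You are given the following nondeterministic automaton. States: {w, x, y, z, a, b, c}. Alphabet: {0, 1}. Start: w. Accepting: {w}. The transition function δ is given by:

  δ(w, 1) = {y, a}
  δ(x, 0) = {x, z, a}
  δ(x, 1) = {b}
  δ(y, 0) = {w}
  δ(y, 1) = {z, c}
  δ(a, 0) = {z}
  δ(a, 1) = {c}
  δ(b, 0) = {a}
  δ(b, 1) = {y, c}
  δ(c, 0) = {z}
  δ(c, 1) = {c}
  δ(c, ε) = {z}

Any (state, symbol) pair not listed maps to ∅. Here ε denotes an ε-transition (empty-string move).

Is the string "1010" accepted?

Start in {w}.
Read '1': {w} → {y, a}.
Read '0': {y, a} → {w, z}.
Read '1': {w, z} → {y, a}.
Read '0': {y, a} → {w, z}.
The final set {w, z} contains the accepting state w.

Yes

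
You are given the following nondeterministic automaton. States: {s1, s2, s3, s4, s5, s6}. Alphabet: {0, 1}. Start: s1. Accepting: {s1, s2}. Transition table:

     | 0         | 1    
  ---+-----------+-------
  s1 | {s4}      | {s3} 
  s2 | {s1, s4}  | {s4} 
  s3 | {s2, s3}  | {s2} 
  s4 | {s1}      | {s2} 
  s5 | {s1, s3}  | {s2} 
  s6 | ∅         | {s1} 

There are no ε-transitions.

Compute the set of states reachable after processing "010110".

{s1, s4}

Start in {s1}.
Read '0': {s1} → {s4}.
Read '1': {s4} → {s2}.
Read '0': {s2} → {s1, s4}.
Read '1': {s1, s4} → {s2, s3}.
Read '1': {s2, s3} → {s2, s4}.
Read '0': {s2, s4} → {s1, s4}.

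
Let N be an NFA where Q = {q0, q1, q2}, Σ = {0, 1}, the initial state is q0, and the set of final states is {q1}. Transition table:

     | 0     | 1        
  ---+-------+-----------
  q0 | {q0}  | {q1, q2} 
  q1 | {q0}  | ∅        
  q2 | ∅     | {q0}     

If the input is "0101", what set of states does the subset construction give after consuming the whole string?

Start in {q0}.
Read '0': {q0} → {q0}.
Read '1': {q0} → {q1, q2}.
Read '0': {q1, q2} → {q0}.
Read '1': {q0} → {q1, q2}.

{q1, q2}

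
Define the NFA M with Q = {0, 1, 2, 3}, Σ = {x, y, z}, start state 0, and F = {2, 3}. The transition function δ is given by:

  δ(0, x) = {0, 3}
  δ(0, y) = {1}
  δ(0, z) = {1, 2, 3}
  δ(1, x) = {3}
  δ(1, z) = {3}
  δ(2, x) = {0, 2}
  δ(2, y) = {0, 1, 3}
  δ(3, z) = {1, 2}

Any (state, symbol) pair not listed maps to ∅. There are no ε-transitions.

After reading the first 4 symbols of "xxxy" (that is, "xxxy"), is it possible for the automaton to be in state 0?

Start in {0}.
Read 'x': {0} → {0, 3}.
Read 'x': {0, 3} → {0, 3}.
Read 'x': {0, 3} → {0, 3}.
Read 'y': {0, 3} → {1}.
State 0 is not in {1}.

No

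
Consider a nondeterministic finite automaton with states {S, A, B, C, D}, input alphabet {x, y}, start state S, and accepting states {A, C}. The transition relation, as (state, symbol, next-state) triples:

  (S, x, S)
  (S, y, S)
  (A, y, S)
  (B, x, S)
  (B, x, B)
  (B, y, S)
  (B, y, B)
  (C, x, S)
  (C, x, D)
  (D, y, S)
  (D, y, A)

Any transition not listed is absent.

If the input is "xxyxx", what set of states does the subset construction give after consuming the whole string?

{S}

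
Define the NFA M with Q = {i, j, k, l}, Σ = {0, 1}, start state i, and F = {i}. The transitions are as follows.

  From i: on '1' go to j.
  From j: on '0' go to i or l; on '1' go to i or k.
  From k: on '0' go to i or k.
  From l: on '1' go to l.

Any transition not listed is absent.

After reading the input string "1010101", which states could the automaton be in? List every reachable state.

{j, l}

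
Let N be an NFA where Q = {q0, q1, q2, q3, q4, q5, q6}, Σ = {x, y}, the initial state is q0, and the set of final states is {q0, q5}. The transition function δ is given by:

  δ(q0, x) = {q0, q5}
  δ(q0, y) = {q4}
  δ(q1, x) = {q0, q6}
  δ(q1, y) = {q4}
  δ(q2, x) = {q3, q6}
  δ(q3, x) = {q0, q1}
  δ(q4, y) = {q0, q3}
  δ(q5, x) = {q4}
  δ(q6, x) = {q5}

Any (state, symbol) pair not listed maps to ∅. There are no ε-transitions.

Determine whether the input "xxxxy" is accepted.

Yes

Start in {q0}.
Read 'x': q0→{q0, q5}; now {q0, q5}.
Read 'x': q0→{q0, q5}, q5→{q4}; now {q0, q4, q5}.
Read 'x': q0→{q0, q5}, q4→∅, q5→{q4}; now {q0, q4, q5}.
Read 'x': q0→{q0, q5}, q4→∅, q5→{q4}; now {q0, q4, q5}.
Read 'y': q0→{q4}, q4→{q0, q3}, q5→∅; now {q0, q3, q4}.
The final set {q0, q3, q4} contains the accepting state q0.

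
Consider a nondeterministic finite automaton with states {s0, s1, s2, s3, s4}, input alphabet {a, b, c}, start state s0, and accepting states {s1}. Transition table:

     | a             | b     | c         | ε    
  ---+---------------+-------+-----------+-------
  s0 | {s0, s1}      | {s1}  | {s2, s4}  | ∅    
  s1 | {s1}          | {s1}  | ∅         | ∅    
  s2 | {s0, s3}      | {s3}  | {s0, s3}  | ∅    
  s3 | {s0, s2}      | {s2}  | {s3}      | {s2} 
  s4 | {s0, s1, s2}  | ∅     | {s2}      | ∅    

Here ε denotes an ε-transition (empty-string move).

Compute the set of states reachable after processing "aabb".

Start in {s0}.
Read 'a': s0→{s0, s1}; now {s0, s1}.
Read 'a': s0→{s0, s1}, s1→{s1}; now {s0, s1}.
Read 'b': s0→{s1}, s1→{s1}; now {s1}.
Read 'b': s1→{s1}; now {s1}.

{s1}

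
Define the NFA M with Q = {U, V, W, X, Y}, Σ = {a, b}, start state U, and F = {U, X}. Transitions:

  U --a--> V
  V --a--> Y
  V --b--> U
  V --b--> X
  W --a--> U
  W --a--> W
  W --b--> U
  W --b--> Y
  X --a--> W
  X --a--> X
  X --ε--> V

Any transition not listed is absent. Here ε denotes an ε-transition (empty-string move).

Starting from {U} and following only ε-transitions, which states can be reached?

{U}

Begin with {U}.
No ε-moves leave this set, so the closure equals the set itself.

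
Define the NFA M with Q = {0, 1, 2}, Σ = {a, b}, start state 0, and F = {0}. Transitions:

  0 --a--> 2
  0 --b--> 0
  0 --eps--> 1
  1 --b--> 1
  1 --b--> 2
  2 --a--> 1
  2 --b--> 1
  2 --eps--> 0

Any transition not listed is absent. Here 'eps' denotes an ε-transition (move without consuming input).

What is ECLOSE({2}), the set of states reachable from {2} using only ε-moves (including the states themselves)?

{0, 1, 2}

Begin with {2}.
ε-move 2 → 0; add 0.
ε-move 0 → 1; add 1.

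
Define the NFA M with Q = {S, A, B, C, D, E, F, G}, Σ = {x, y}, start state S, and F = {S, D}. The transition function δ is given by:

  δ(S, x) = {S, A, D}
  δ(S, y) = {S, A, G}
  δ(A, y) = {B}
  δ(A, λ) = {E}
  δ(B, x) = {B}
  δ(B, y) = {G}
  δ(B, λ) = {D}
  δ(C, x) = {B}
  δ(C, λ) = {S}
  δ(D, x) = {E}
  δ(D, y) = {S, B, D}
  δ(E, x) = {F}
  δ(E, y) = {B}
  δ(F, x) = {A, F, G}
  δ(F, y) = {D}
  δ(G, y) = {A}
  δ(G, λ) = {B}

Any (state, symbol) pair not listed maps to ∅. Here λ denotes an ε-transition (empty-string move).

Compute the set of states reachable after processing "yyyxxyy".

{S, A, B, D, E, G}

Start in {S}.
Read 'y': {S} → {S, A, B, D, E, G}.
Read 'y': {S, A, B, D, E, G} → {S, A, B, D, E, G}.
Read 'y': {S, A, B, D, E, G} → {S, A, B, D, E, G}.
Read 'x': {S, A, B, D, E, G} → {S, A, B, D, E, F}.
Read 'x': {S, A, B, D, E, F} → {S, A, B, D, E, F, G}.
Read 'y': {S, A, B, D, E, F, G} → {S, A, B, D, E, G}.
Read 'y': {S, A, B, D, E, G} → {S, A, B, D, E, G}.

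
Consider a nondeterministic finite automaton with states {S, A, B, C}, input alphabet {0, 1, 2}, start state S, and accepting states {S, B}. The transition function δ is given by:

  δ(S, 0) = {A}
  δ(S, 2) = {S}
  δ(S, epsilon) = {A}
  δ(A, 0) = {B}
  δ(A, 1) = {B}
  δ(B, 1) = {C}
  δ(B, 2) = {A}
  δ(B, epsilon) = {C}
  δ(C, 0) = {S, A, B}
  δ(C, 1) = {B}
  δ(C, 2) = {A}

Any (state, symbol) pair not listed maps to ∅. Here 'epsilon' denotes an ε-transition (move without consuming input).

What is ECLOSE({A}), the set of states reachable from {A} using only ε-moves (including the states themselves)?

{A}

Begin with {A}.
No ε-moves leave this set, so the closure equals the set itself.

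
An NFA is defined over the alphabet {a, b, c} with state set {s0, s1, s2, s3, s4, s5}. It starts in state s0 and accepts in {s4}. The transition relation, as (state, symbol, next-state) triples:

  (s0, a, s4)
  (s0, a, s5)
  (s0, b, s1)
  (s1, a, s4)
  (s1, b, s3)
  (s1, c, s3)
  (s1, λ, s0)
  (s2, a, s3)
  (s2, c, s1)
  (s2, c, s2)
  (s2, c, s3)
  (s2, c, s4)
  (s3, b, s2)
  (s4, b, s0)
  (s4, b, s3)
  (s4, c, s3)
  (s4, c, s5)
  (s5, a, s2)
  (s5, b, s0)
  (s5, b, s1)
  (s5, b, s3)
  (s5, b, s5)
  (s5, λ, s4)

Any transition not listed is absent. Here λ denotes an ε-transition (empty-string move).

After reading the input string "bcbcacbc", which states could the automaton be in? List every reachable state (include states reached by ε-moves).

{s0, s1, s2, s3, s4, s5}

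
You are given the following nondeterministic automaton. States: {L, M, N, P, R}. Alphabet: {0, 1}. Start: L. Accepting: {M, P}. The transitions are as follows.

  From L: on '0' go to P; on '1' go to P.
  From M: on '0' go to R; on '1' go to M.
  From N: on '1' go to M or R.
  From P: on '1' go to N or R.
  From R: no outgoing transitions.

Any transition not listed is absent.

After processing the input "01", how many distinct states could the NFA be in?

2

Start in {L}.
Read '0': {L} → {P}.
Read '1': {P} → {N, R}.
That set has 2 states.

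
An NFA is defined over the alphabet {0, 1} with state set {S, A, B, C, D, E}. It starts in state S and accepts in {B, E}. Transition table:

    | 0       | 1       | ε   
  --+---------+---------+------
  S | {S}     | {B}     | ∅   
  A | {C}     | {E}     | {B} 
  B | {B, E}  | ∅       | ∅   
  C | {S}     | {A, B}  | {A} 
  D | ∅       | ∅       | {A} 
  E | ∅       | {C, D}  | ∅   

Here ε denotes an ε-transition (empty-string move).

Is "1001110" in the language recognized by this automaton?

Start in {S}.
Read '1': {S} → {B}.
Read '0': {B} → {B, E}.
Read '0': {B, E} → {B, E}.
Read '1': {B, E} → {A, B, C, D}.
Read '1': {A, B, C, D} → {A, B, E}.
Read '1': {A, B, E} → {A, B, C, D, E}.
Read '0': {A, B, C, D, E} → {S, A, B, C, E}.
The final set {S, A, B, C, E} contains the accepting states B, E.

Yes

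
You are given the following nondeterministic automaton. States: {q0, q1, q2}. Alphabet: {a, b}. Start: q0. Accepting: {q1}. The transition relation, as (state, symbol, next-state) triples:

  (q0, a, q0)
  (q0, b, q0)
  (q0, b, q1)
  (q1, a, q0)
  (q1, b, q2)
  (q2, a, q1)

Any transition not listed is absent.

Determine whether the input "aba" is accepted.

Start in {q0}.
Read 'a': {q0} → {q0}.
Read 'b': {q0} → {q0, q1}.
Read 'a': {q0, q1} → {q0}.
The final set {q0} contains no accepting state.

No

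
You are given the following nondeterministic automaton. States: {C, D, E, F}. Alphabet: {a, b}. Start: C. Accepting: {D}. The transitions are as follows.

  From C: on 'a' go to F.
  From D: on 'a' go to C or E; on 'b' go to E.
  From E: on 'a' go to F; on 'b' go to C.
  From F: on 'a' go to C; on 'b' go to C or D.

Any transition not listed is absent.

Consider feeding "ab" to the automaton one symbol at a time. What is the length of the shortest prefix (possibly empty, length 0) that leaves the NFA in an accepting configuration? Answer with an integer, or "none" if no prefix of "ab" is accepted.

2

Start in {C}.
Read 'a': C→{F}; now {F}.
Read 'b': F→{C, D}; now {C, D}.
None of the earlier sets intersect F, but {C, D} does.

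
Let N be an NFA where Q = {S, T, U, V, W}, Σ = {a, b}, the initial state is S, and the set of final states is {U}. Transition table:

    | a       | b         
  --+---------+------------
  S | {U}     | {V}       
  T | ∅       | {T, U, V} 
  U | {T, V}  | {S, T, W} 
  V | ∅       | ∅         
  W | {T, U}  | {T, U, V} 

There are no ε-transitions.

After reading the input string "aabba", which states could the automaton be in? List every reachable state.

Start in {S}.
Read 'a': {S} → {U}.
Read 'a': {U} → {T, V}.
Read 'b': {T, V} → {T, U, V}.
Read 'b': {T, U, V} → {S, T, U, V, W}.
Read 'a': {S, T, U, V, W} → {T, U, V}.

{T, U, V}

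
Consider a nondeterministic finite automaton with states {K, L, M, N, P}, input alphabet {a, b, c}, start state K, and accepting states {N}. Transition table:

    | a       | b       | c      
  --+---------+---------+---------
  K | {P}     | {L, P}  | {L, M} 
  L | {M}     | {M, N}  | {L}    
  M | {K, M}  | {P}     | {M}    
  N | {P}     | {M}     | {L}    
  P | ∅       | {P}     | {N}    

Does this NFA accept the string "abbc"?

Yes

Start in {K}.
Read 'a': K→{P}; now {P}.
Read 'b': P→{P}; now {P}.
Read 'b': P→{P}; now {P}.
Read 'c': P→{N}; now {N}.
The final set {N} contains the accepting state N.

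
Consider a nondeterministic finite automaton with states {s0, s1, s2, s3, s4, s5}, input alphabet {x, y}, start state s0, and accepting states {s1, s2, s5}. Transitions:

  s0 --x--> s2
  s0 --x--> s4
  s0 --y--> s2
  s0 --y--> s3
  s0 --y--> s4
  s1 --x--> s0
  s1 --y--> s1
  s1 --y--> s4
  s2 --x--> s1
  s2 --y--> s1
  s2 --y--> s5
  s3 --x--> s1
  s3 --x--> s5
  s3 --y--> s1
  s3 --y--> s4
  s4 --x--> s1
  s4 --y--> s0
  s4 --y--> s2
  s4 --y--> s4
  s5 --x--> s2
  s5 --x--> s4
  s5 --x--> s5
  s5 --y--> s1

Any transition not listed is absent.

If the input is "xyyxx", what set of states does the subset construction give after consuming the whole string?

Start in {s0}.
Read 'x': s0→{s2, s4}; now {s2, s4}.
Read 'y': s2→{s1, s5}, s4→{s0, s2, s4}; now {s0, s1, s2, s4, s5}.
Read 'y': s0→{s2, s3, s4}, s1→{s1, s4}, s2→{s1, s5}, s4→{s0, s2, s4}, s5→{s1}; now {s0, s1, s2, s3, s4, s5}.
Read 'x': s0→{s2, s4}, s1→{s0}, s2→{s1}, s3→{s1, s5}, s4→{s1}, s5→{s2, s4, s5}; now {s0, s1, s2, s4, s5}.
Read 'x': s0→{s2, s4}, s1→{s0}, s2→{s1}, s4→{s1}, s5→{s2, s4, s5}; now {s0, s1, s2, s4, s5}.

{s0, s1, s2, s4, s5}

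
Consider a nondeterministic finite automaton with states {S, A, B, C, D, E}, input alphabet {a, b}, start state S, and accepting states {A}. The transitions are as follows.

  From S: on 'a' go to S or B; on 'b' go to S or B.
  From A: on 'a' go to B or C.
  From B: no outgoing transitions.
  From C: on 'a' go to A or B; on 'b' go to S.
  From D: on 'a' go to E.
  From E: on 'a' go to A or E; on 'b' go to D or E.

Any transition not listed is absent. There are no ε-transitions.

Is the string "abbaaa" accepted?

No

Start in {S}.
Read 'a': S→{S, B}; now {S, B}.
Read 'b': S→{S, B}, B→∅; now {S, B}.
Read 'b': S→{S, B}, B→∅; now {S, B}.
Read 'a': S→{S, B}, B→∅; now {S, B}.
Read 'a': S→{S, B}, B→∅; now {S, B}.
Read 'a': S→{S, B}, B→∅; now {S, B}.
The final set {S, B} contains no accepting state.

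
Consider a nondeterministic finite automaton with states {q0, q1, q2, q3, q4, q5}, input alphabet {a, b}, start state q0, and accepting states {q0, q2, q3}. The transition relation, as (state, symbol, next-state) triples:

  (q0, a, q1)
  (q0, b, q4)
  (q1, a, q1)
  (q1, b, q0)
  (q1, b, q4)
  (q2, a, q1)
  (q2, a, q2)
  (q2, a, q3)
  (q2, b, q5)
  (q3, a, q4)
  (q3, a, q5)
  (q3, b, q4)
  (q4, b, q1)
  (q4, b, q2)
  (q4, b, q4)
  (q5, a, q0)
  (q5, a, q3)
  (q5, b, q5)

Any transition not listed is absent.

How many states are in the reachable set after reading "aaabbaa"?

5

Start in {q0}.
Read 'a': q0→{q1}; now {q1}.
Read 'a': q1→{q1}; now {q1}.
Read 'a': q1→{q1}; now {q1}.
Read 'b': q1→{q0, q4}; now {q0, q4}.
Read 'b': q0→{q4}, q4→{q1, q2, q4}; now {q1, q2, q4}.
Read 'a': q1→{q1}, q2→{q1, q2, q3}, q4→∅; now {q1, q2, q3}.
Read 'a': q1→{q1}, q2→{q1, q2, q3}, q3→{q4, q5}; now {q1, q2, q3, q4, q5}.
That set has 5 states.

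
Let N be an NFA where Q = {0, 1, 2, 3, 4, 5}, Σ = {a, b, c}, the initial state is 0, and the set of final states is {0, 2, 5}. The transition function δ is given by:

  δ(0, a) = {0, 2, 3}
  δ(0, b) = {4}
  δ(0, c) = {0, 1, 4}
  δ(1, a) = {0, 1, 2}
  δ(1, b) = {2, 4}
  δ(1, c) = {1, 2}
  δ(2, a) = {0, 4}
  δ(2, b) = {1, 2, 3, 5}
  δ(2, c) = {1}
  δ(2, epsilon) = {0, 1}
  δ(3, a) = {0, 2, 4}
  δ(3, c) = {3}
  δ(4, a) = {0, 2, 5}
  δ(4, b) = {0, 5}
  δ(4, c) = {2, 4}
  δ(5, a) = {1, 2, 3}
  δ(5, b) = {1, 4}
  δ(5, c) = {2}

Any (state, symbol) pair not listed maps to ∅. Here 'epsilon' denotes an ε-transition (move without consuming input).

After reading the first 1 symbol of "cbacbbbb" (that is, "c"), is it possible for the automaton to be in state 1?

Yes

Start in {0}.
Read 'c': {0} → {0, 1, 4}.
State 1 is in {0, 1, 4}.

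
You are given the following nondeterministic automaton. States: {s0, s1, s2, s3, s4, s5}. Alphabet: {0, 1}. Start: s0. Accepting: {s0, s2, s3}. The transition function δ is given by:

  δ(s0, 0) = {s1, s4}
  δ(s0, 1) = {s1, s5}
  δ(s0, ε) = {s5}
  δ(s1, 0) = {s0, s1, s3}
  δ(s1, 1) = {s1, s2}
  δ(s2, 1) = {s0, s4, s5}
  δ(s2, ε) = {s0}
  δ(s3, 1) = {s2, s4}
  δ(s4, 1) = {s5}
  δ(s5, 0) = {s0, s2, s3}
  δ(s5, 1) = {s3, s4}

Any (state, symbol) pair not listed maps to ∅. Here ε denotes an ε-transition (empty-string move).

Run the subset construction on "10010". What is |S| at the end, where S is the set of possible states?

Start: ε-closure({s0}) = {s0, s5}.
Read '1': s0→{s1, s5}, s5→{s3, s4}; now {s1, s3, s4, s5}.
Read '0': s1→{s0, s1, s3}, s3→∅, s4→∅, s5→{s0, s2, s3}; union {s0, s1, s2, s3}; ε-closure = {s0, s1, s2, s3, s5}.
Read '0': s0→{s1, s4}, s1→{s0, s1, s3}, s2→∅, s3→∅, s5→{s0, s2, s3}; union {s0, s1, s2, s3, s4}; ε-closure = {s0, s1, s2, s3, s4, s5}.
Read '1': s0→{s1, s5}, s1→{s1, s2}, s2→{s0, s4, s5}, s3→{s2, s4}, s4→{s5}, s5→{s3, s4}; now {s0, s1, s2, s3, s4, s5}.
Read '0': s0→{s1, s4}, s1→{s0, s1, s3}, s2→∅, s3→∅, s4→∅, s5→{s0, s2, s3}; union {s0, s1, s2, s3, s4}; ε-closure = {s0, s1, s2, s3, s4, s5}.
That set has 6 states.

6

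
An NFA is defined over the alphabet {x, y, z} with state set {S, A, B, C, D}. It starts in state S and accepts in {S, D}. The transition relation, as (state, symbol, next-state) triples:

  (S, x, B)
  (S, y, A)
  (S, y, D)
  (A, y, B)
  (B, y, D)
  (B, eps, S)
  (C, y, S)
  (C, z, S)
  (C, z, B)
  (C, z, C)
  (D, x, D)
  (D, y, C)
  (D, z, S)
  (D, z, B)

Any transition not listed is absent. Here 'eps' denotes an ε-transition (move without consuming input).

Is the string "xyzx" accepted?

Start in {S}.
Read 'x': {S} → {S, B}.
Read 'y': {S, B} → {A, D}.
Read 'z': {A, D} → {S, B}.
Read 'x': {S, B} → {S, B}.
The final set {S, B} contains the accepting state S.

Yes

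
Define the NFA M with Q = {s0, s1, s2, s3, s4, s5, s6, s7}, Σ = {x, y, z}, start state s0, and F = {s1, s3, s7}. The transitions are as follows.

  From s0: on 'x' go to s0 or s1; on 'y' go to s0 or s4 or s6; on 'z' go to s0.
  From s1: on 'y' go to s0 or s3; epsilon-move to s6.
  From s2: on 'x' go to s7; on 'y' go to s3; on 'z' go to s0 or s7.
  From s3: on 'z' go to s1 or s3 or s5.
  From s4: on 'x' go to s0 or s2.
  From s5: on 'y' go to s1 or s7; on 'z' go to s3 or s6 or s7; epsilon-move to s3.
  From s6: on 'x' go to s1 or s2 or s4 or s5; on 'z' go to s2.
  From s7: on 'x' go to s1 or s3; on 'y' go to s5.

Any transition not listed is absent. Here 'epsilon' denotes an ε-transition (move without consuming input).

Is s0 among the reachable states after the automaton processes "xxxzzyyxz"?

Yes

Start in {s0}.
Read 'x': {s0} → {s0, s1, s6}.
Read 'x': {s0, s1, s6} → {s0, s1, s2, s3, s4, s5, s6}.
Read 'x': {s0, s1, s2, s3, s4, s5, s6} → {s0, s1, s2, s3, s4, s5, s6, s7}.
Read 'z': {s0, s1, s2, s3, s4, s5, s6, s7} → {s0, s1, s2, s3, s5, s6, s7}.
Read 'z': {s0, s1, s2, s3, s5, s6, s7} → {s0, s1, s2, s3, s5, s6, s7}.
Read 'y': {s0, s1, s2, s3, s5, s6, s7} → {s0, s1, s3, s4, s5, s6, s7}.
Read 'y': {s0, s1, s3, s4, s5, s6, s7} → {s0, s1, s3, s4, s5, s6, s7}.
Read 'x': {s0, s1, s3, s4, s5, s6, s7} → {s0, s1, s2, s3, s4, s5, s6}.
Read 'z': {s0, s1, s2, s3, s4, s5, s6} → {s0, s1, s2, s3, s5, s6, s7}.
State s0 is in {s0, s1, s2, s3, s5, s6, s7}.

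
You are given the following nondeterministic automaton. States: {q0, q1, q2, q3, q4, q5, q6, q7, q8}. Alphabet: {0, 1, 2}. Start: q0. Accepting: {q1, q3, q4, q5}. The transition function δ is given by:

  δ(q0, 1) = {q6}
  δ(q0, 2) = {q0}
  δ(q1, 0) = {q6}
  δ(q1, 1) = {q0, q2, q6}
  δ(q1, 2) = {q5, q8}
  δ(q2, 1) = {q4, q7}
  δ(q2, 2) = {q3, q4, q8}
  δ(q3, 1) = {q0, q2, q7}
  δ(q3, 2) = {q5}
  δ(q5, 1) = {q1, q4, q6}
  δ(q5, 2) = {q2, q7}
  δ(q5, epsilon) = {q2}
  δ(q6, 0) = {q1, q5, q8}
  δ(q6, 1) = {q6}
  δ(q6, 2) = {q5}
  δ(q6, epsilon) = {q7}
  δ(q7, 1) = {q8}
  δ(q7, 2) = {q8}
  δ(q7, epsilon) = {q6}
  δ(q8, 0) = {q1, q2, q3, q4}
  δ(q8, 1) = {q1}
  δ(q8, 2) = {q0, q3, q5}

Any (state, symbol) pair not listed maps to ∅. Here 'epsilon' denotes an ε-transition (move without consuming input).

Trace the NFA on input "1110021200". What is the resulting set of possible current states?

Start in {q0}.
Read '1': {q0} → {q6, q7}.
Read '1': {q6, q7} → {q6, q7, q8}.
Read '1': {q6, q7, q8} → {q1, q6, q7, q8}.
Read '0': {q1, q6, q7, q8} → {q1, q2, q3, q4, q5, q6, q7, q8}.
Read '0': {q1, q2, q3, q4, q5, q6, q7, q8} → {q1, q2, q3, q4, q5, q6, q7, q8}.
Read '2': {q1, q2, q3, q4, q5, q6, q7, q8} → {q0, q2, q3, q4, q5, q6, q7, q8}.
Read '1': {q0, q2, q3, q4, q5, q6, q7, q8} → {q0, q1, q2, q4, q6, q7, q8}.
Read '2': {q0, q1, q2, q4, q6, q7, q8} → {q0, q2, q3, q4, q5, q8}.
Read '0': {q0, q2, q3, q4, q5, q8} → {q1, q2, q3, q4}.
Read '0': {q1, q2, q3, q4} → {q6, q7}.

{q6, q7}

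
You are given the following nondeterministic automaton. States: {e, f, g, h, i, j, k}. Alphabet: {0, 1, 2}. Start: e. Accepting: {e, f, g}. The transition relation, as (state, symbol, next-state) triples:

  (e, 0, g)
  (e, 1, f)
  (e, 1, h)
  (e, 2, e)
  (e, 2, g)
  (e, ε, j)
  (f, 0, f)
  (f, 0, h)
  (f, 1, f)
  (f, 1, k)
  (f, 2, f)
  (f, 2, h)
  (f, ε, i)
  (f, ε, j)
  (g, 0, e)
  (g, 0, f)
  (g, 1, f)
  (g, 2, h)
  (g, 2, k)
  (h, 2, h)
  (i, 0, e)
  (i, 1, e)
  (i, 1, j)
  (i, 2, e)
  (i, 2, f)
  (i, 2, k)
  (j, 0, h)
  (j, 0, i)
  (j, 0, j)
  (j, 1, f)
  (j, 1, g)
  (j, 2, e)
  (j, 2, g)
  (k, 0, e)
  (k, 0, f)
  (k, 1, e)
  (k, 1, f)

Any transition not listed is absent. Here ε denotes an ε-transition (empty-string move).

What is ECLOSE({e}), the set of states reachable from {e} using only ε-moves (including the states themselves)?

{e, j}

Begin with {e}.
ε-move e → j; add j.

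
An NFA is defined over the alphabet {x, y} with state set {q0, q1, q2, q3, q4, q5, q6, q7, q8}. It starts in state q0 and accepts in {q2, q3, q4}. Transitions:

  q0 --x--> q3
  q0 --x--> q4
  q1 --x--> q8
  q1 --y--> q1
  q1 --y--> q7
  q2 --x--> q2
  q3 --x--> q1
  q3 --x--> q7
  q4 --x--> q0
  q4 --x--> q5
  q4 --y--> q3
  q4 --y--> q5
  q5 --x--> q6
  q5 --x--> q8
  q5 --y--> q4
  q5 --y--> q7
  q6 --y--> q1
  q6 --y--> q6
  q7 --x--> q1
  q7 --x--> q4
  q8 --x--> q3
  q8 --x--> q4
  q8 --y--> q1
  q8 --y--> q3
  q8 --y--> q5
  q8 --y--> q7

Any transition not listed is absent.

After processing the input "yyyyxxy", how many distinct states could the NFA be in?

Start in {q0}.
Read 'y': {q0} → ∅.
The set is empty and remains empty for the remaining 6 symbols.
That set has 0 states.

0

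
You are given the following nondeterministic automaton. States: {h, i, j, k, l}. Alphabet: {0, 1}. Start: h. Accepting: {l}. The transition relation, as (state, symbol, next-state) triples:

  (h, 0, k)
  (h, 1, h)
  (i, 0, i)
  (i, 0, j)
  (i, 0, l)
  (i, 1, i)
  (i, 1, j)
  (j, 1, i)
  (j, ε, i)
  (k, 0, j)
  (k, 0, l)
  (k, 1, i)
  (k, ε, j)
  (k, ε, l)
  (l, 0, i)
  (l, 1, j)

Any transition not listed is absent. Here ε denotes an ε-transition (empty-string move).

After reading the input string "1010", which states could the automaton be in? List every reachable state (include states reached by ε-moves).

{i, j, l}

Start in {h}.
Read '1': h→{h}; now {h}.
Read '0': h→{k}; union {k}; ε-closure = {i, j, k, l}.
Read '1': i→{i, j}, j→{i}, k→{i}, l→{j}; now {i, j}.
Read '0': i→{i, j, l}, j→∅; now {i, j, l}.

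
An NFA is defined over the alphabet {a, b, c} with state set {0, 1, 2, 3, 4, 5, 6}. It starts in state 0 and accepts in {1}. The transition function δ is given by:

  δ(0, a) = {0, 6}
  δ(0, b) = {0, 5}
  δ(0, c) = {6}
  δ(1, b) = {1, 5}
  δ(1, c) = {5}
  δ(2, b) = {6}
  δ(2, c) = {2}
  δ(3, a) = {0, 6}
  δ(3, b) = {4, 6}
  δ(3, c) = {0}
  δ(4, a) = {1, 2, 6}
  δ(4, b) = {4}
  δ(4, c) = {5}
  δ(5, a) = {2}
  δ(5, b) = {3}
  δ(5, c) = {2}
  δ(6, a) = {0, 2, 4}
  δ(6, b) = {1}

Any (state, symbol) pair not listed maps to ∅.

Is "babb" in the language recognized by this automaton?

Yes

Start in {0}.
Read 'b': {0} → {0, 5}.
Read 'a': {0, 5} → {0, 2, 6}.
Read 'b': {0, 2, 6} → {0, 1, 5, 6}.
Read 'b': {0, 1, 5, 6} → {0, 1, 3, 5}.
The final set {0, 1, 3, 5} contains the accepting state 1.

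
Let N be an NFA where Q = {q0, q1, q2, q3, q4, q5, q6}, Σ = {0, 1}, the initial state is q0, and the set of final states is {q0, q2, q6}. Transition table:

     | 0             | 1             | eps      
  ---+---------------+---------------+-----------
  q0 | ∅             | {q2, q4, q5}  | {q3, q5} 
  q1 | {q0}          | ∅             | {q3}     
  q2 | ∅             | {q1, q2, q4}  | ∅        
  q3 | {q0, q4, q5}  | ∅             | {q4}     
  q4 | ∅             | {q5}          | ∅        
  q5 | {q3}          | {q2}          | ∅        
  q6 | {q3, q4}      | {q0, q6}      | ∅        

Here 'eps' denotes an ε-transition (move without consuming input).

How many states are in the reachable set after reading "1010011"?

5

Start: ε-closure({q0}) = {q0, q3, q4, q5}.
Read '1': {q0, q3, q4, q5} → {q2, q4, q5}.
Read '0': {q2, q4, q5} → {q3, q4}.
Read '1': {q3, q4} → {q5}.
Read '0': {q5} → {q3, q4}.
Read '0': {q3, q4} → {q0, q3, q4, q5}.
Read '1': {q0, q3, q4, q5} → {q2, q4, q5}.
Read '1': {q2, q4, q5} → {q1, q2, q3, q4, q5}.
That set has 5 states.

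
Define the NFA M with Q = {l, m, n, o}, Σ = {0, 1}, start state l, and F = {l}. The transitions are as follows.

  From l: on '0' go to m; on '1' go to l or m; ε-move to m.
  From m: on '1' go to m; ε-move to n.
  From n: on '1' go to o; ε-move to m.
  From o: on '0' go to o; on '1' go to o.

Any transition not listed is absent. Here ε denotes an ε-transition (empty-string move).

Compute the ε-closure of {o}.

{o}

Begin with {o}.
No ε-moves leave this set, so the closure equals the set itself.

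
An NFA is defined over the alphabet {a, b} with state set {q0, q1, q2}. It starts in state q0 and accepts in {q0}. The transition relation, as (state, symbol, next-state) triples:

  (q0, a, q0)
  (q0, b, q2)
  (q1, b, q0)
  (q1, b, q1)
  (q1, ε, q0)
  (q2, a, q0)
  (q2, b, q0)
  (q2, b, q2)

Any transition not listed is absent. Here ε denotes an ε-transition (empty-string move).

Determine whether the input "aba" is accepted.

Start in {q0}.
Read 'a': {q0} → {q0}.
Read 'b': {q0} → {q2}.
Read 'a': {q2} → {q0}.
The final set {q0} contains the accepting state q0.

Yes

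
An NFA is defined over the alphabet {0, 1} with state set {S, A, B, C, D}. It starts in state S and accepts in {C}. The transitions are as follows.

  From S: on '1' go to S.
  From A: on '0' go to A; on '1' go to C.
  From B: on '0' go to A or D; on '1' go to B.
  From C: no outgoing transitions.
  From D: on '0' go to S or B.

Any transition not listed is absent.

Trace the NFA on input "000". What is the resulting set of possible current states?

∅

Start in {S}.
Read '0': S→∅; now ∅.
The set is empty and remains empty for the remaining 2 symbols.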